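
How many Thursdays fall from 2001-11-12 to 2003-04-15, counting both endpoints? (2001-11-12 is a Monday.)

2001-11-12 is a Monday; the first Thursday on or after it is 2001-11-15 (3 days later).
From 2001-11-15 to 2003-04-15: 46 + 365 + 105 = 516 days (rest of 2001, 2002, to 2003-04-15 in 2003).
516 ÷ 7 = 73 full weeks with remainder 5, so 73 more Thursdays after the first → 74.

74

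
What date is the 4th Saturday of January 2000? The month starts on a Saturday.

22 January 2000

January 2000 begins on a Saturday, so the first Saturday is January 1.
The 4th Saturday is 3 weeks later: 1 + 21 = 22.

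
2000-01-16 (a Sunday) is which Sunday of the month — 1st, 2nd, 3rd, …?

Day 16 falls in week ⌈16/7⌉ of the month.
Days 1–7 hold the 1st Sunday, 8–14 the 2nd, 15–21 the 3rd, 22–28 the 4th, 29–31 the 5th.
16 is in the range for the 3rd.

3rd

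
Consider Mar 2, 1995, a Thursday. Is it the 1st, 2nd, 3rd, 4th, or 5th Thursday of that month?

Day 2 falls in week ⌈2/7⌉ of the month.
Days 1–7 hold the 1st Thursday, 8–14 the 2nd, 15–21 the 3rd, 22–28 the 4th, 29–31 the 5th.
2 is in the range for the 1st.

1st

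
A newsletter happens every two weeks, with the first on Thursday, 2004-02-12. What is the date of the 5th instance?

2004-04-08

The 5th occurrence is 4 intervals after the first: 4 × 14 = 56 days after 2004-02-12.
February has 29 days — 17 days to the end of February leaves 39.
March has 31 days (8 left).
8 days into April → 2004-04-08.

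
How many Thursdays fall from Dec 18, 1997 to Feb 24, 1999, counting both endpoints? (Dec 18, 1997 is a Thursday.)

62

Dec 18, 1997 is a Thursday; the first Thursday on or after it is Dec 18, 1997.
From Dec 18, 1997 to Feb 24, 1999: 13 + 365 + 55 = 433 days (rest of 1997, 1998, to Feb 24, 1999 in 1999).
433 ÷ 7 = 61 full weeks with remainder 6, so 61 more Thursdays after the first → 62.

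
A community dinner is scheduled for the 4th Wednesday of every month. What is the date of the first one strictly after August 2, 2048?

August 26, 2048

August 2048 starts on a Saturday; its first Wednesday is the 5th, so the 4th Wednesday is the 26th — August 26, 2048.
August 26, 2048 is after August 2, 2048, so that is the next one.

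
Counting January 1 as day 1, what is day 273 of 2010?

January has 31 days (273 − 31 = 242 remain).
February has 28 days (242 − 28 = 214 remain).
March has 31 days (214 − 31 = 183 remain).
April has 30 days (183 − 30 = 153 remain).
May has 31 days (153 − 31 = 122 remain).
June has 30 days (122 − 30 = 92 remain).
July has 31 days (92 − 31 = 61 remain).
August has 31 days (61 − 31 = 30 remain).
30 into September → September 30.

2010-09-30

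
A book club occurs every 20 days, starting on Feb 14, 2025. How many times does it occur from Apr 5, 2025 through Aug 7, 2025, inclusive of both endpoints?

6

Occurrences land 20·i days after Feb 14, 2025 for i = 0, 1, 2, …
Apr 5, 2025 is 50 days after the start; 50 ÷ 20 = 2 remainder 10; since the remainder is 10, round up to i = 3. First occurrence in the window: #4 on Apr 15, 2025 (3×20 = 60 days in).
Aug 7, 2025 is 174 days after the start; 174 ÷ 20 = 8 remainder 14. Last occurrence in the window: #9 on Jul 24, 2025.
Occurrences #4 through #9: 6 in total.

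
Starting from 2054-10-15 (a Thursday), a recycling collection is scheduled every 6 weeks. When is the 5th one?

2055-04-01

The 5th occurrence is 4 intervals after the first: 4 × 42 = 168 days after 2054-10-15.
October has 31 days — 16 days to the end of October leaves 152.
November has 30 days (122 left).
December has 31 days (91 left).
January has 31 days (60 left).
February has 28 days (32 left).
March has 31 days (1 left).
1 day into April → 2055-04-01.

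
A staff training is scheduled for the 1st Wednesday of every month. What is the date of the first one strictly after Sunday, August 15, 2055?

September 1, 2055

August 2055 starts on a Sunday, so its 1st Wednesday is August 4, 2055 (3 days in).
That is not after August 15, 2055, so look at September 2055.
September 2055 starts on a Wednesday, so its 1st Wednesday is September 1, 2055.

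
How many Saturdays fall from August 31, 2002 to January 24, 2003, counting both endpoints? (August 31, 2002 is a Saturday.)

21

August 31, 2002 is a Saturday; the first Saturday on or after it is August 31, 2002.
From August 31, 2002 to January 24, 2003: 0 + 30 + 31 + 30 + 31 + 24 = 146 days (rest of August, September, October, November, December, January).
146 ÷ 7 = 20 full weeks with remainder 6, so 20 more Saturdays after the first → 21.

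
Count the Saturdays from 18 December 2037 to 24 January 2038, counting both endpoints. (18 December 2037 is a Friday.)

6

18 December 2037 is a Friday; the first Saturday on or after it is 19 December 2037 (1 day later).
From 19 December 2037 to 24 January 2038: 12 + 24 = 36 days (rest of December, January).
36 ÷ 7 = 5 full weeks with remainder 1, so 5 more Saturdays after the first → 6.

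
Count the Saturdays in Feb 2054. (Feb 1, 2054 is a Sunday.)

4

Feb 1, 2054 is a Sunday; the first Saturday on or after it is Feb 7, 2054 (6 days later).
From Feb 7, 2054 to Feb 28, 2054 is 28 − 7 = 21 days.
21 ÷ 7 = 3 full weeks with remainder 0, so 3 more Saturdays after the first → 4.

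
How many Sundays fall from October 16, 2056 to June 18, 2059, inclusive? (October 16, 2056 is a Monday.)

October 16, 2056 is a Monday; the first Sunday on or after it is October 22, 2056 (6 days later).
From October 22, 2056 to June 18, 2059: 70 + 365 + 365 + 169 = 969 days (rest of 2056, 2057, 2058, to June 18, 2059 in 2059).
969 ÷ 7 = 138 full weeks with remainder 3, so 138 more Sundays after the first → 139.

139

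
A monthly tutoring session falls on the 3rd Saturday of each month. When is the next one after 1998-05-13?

1998-05-16

May 1998 starts on a Friday; its first Saturday is the 2nd, so the 3rd Saturday is the 16th — 1998-05-16.
1998-05-16 is after 1998-05-13, so that is the next one.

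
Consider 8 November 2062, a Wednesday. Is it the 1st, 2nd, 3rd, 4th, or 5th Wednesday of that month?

Day 8 falls in week ⌈8/7⌉ of the month.
Days 1–7 hold the 1st Wednesday, 8–14 the 2nd, 15–21 the 3rd, 22–28 the 4th, 29–31 the 5th.
8 is in the range for the 2nd.

2nd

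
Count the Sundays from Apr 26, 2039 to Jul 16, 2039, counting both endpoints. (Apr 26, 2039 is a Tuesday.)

11

Apr 26, 2039 is a Tuesday; the first Sunday on or after it is May 1, 2039 (5 days later).
From May 1, 2039 to Jul 16, 2039: 30 + 30 + 16 = 76 days (rest of May, Jun, Jul).
76 ÷ 7 = 10 full weeks with remainder 6, so 10 more Sundays after the first → 11.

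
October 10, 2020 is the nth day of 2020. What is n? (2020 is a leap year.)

284

Days in months before October: 31 + 29 + 31 + 30 + 31 + 30 + 31 + 31 + 30 = 274.
Plus 10 days into October → day 284.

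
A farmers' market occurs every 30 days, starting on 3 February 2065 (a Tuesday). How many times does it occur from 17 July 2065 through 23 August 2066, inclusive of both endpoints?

Occurrences land 30·i days after 3 February 2065 for i = 0, 1, 2, …
17 July 2065 is 164 days after the start; 164 ÷ 30 = 5 remainder 14; since the remainder is 14, round up to i = 6. First occurrence in the window: #7 on 2 August 2065 (6×30 = 180 days in).
23 August 2066 is 566 days after the start; 566 ÷ 30 = 18 remainder 26. Last occurrence in the window: #19 on 28 July 2066.
Occurrences #7 through #19: 13 in total.

13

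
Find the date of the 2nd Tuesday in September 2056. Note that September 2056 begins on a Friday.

September 2056 begins on a Friday, so the first Tuesday is September 5 (4 days later).
The 2nd Tuesday is 1 weeks later: 5 + 7 = 12.

September 12, 2056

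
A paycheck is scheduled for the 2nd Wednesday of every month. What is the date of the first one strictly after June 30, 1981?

July 8, 1981

June 1981 starts on a Monday; its first Wednesday is the 3rd, so the 2nd Wednesday is the 10th — June 10, 1981.
That is not after June 30, 1981, so look at July 1981.
July 1981 starts on a Wednesday; its first Wednesday is the 1st, so the 2nd Wednesday is the 8th — July 8, 1981.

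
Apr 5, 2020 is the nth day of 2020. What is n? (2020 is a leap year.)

Days in months before Apr: 31 + 29 + 31 = 91.
Plus 5 days into Apr → day 96.

96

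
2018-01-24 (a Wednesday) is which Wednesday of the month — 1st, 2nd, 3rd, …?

4th

Day 24 falls in week ⌈24/7⌉ of the month.
Days 1–7 hold the 1st Wednesday, 8–14 the 2nd, 15–21 the 3rd, 22–28 the 4th, 29–31 the 5th.
24 is in the range for the 4th.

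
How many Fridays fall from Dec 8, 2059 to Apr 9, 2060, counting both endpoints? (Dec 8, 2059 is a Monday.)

Dec 8, 2059 is a Monday; the first Friday on or after it is Dec 12, 2059 (4 days later).
From Dec 12, 2059 to Apr 9, 2060: 19 + 31 + 29 + 31 + 9 = 119 days (rest of Dec, Jan, Feb, Mar, Apr).
119 ÷ 7 = 17 full weeks with remainder 0, so 17 more Fridays after the first → 18.

18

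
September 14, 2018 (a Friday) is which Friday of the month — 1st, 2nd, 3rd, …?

2nd

Day 14 falls in week ⌈14/7⌉ of the month.
Days 1–7 hold the 1st Friday, 8–14 the 2nd, 15–21 the 3rd, 22–28 the 4th, 29–31 the 5th.
14 is in the range for the 2nd.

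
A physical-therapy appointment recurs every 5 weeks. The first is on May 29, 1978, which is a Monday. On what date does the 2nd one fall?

The 2nd occurrence is 1 interval after the first: 1 × 35 = 35 days after May 29, 1978.
May has 31 days — 2 days to the end of May leaves 33.
Jun has 30 days (3 left).
3 days into Jul → Jul 3, 1978.

Jul 3, 1978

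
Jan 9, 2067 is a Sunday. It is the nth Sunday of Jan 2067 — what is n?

Day 9 falls in week ⌈9/7⌉ of the month.
Days 1–7 hold the 1st Sunday, 8–14 the 2nd, 15–21 the 3rd, 22–28 the 4th, 29–31 the 5th.
9 is in the range for the 2nd.

2nd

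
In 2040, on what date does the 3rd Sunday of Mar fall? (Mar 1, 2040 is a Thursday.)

Mar 2040 begins on a Thursday, so the first Sunday is Mar 4 (3 days later).
The 3rd Sunday is 2 weeks later: 4 + 14 = 18.

Mar 18, 2040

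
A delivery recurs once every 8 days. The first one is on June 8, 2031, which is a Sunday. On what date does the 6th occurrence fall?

The 6th occurrence is 5 intervals after the first: 5 × 8 = 40 days after June 8, 2031.
June has 30 days — 22 days to the end of June leaves 18.
18 days into July → July 18, 2031.

July 18, 2031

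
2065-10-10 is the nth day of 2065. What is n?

Days in months before October: 31 + 28 + 31 + 30 + 31 + 30 + 31 + 31 + 30 = 273.
Plus 10 days into October → day 283.

283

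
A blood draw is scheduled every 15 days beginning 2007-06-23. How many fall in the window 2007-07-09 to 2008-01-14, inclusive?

12

Occurrences land 15·i days after 2007-06-23 for i = 0, 1, 2, …
2007-07-09 is 16 days after the start; 16 ÷ 15 = 1 remainder 1; since the remainder is 1, round up to i = 2. First occurrence in the window: #3 on 2007-07-23 (2×15 = 30 days in).
2008-01-14 is 205 days after the start; 205 ÷ 15 = 13 remainder 10. Last occurrence in the window: #14 on 2008-01-04.
Occurrences #3 through #14: 12 in total.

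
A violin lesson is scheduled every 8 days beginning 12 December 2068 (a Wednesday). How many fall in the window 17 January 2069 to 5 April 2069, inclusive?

10

Occurrences land 8·i days after 12 December 2068 for i = 0, 1, 2, …
17 January 2069 is 36 days after the start; 36 ÷ 8 = 4 remainder 4; since the remainder is 4, round up to i = 5. First occurrence in the window: #6 on 21 January 2069 (5×8 = 40 days in).
5 April 2069 is 114 days after the start; 114 ÷ 8 = 14 remainder 2. Last occurrence in the window: #15 on 3 April 2069.
Occurrences #6 through #15: 10 in total.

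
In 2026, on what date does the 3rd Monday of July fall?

July 20, 2026

July 2026 begins on a Wednesday, so the first Monday is July 6 (5 days later).
The 3rd Monday is 2 weeks later: 6 + 14 = 20.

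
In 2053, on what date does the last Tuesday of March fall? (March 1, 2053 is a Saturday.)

March 2053 begins on a Saturday, so the first Tuesday is March 4 (3 days later).
March 2053 has 31 days. Adding weeks: 4, 11, 18, 25 — the last one ≤ 31 is the 25th.

25 March 2053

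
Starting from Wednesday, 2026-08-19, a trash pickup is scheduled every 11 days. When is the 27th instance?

The 27th occurrence is 26 intervals after the first: 26 × 11 = 286 days after 2026-08-19.
August has 31 days — 12 days to the end of August leaves 274.
September has 30 days (244 left).
October has 31 days (213 left).
November has 30 days (183 left).
December has 31 days (152 left).
January has 31 days (121 left).
February has 28 days (93 left).
March has 31 days (62 left).
April has 30 days (32 left).
May has 31 days (1 left).
1 day into June → 2027-06-01.

2027-06-01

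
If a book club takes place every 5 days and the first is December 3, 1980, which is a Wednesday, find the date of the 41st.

June 21, 1981

The 41st occurrence is 40 intervals after the first: 40 × 5 = 200 days after December 3, 1980.
December has 31 days — 28 days to the end of December leaves 172.
January has 31 days (141 left).
February has 28 days (113 left).
March has 31 days (82 left).
April has 30 days (52 left).
May has 31 days (21 left).
21 days into June → June 21, 1981.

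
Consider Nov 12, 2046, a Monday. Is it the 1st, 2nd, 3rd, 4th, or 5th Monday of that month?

Day 12 falls in week ⌈12/7⌉ of the month.
Days 1–7 hold the 1st Monday, 8–14 the 2nd, 15–21 the 3rd, 22–28 the 4th, 29–31 the 5th.
12 is in the range for the 2nd.

2nd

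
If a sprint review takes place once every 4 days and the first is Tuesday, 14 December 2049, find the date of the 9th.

15 January 2050

The 9th occurrence is 8 intervals after the first: 8 × 4 = 32 days after 14 December 2049.
December has 31 days — 17 days to the end of December leaves 15.
15 days into January → 15 January 2050.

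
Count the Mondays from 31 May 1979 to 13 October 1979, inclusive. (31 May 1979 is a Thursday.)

31 May 1979 is a Thursday; the first Monday on or after it is 4 June 1979 (4 days later).
From 4 June 1979 to 13 October 1979: 26 + 31 + 31 + 30 + 13 = 131 days (rest of June, July, August, September, October).
131 ÷ 7 = 18 full weeks with remainder 5, so 18 more Mondays after the first → 19.

19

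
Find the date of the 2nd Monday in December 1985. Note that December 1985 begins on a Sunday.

December 1985 begins on a Sunday, so the first Monday is December 2 (1 day later).
The 2nd Monday is 1 weeks later: 2 + 7 = 9.

9 December 1985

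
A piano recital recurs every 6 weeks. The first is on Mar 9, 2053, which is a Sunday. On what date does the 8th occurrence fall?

The 8th occurrence is 7 intervals after the first: 7 × 42 = 294 days after Mar 9, 2053.
Mar has 31 days — 22 days to the end of Mar leaves 272.
Apr has 30 days (242 left).
May has 31 days (211 left).
Jun has 30 days (181 left).
Jul has 31 days (150 left).
Aug has 31 days (119 left).
Sep has 30 days (89 left).
Oct has 31 days (58 left).
Nov has 30 days (28 left).
28 days into Dec → Dec 28, 2053.

Dec 28, 2053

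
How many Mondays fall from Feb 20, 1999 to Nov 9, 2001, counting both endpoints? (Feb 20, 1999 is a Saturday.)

Feb 20, 1999 is a Saturday; the first Monday on or after it is Feb 22, 1999 (2 days later).
From Feb 22, 1999 to Nov 9, 2001: 312 + 366 + 313 = 991 days (rest of 1999, 2000, to Nov 9, 2001 in 2001).
991 ÷ 7 = 141 full weeks with remainder 4, so 141 more Mondays after the first → 142.

142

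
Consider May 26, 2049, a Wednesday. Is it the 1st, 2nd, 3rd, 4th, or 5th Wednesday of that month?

4th

Day 26 falls in week ⌈26/7⌉ of the month.
Days 1–7 hold the 1st Wednesday, 8–14 the 2nd, 15–21 the 3rd, 22–28 the 4th, 29–31 the 5th.
26 is in the range for the 4th.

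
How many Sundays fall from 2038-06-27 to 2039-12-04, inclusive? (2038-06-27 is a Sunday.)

76

2038-06-27 is a Sunday; the first Sunday on or after it is 2038-06-27.
From 2038-06-27 to 2039-12-04: 187 + 338 = 525 days (rest of 2038, to 2039-12-04 in 2039).
525 ÷ 7 = 75 full weeks with remainder 0, so 75 more Sundays after the first → 76.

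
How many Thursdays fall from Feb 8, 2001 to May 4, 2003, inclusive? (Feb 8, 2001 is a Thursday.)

Feb 8, 2001 is a Thursday; the first Thursday on or after it is Feb 8, 2001.
From Feb 8, 2001 to May 4, 2003: 326 + 365 + 124 = 815 days (rest of 2001, 2002, to May 4, 2003 in 2003).
815 ÷ 7 = 116 full weeks with remainder 3, so 116 more Thursdays after the first → 117.

117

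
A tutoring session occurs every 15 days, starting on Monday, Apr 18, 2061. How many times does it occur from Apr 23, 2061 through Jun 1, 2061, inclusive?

Occurrences land 15·i days after Apr 18, 2061 for i = 0, 1, 2, …
Apr 23, 2061 is 5 days after the start; 5 ÷ 15 = 0 remainder 5; since the remainder is 5, round up to i = 1. First occurrence in the window: #2 on May 3, 2061 (1×15 = 15 days in).
Jun 1, 2061 is 44 days after the start; 44 ÷ 15 = 2 remainder 14. Last occurrence in the window: #3 on May 18, 2061.
Occurrences #2 through #3: 2 in total.

2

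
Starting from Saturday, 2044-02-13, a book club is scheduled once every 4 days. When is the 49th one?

The 49th occurrence is 48 intervals after the first: 48 × 4 = 192 days after 2044-02-13.
February has 29 days — 16 days to the end of February leaves 176.
March has 31 days (145 left).
April has 30 days (115 left).
May has 31 days (84 left).
June has 30 days (54 left).
July has 31 days (23 left).
23 days into August → 2044-08-23.

2044-08-23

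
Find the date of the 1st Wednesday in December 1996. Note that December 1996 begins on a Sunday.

December 1996 begins on a Sunday, so the first Wednesday is December 4 (3 days later).

4 December 1996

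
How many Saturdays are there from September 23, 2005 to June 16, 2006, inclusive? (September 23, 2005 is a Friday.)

September 23, 2005 is a Friday; the first Saturday on or after it is September 24, 2005 (1 day later).
From September 24, 2005 to June 16, 2006: 6 + 31 + 30 + 31 + 31 + 28 + 31 + 30 + 31 + 16 = 265 days (rest of September, October, November, December, January, February, March, April, May, June).
265 ÷ 7 = 37 full weeks with remainder 6, so 37 more Saturdays after the first → 38.

38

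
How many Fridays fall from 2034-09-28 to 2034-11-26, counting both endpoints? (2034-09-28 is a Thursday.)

2034-09-28 is a Thursday; the first Friday on or after it is 2034-09-29 (1 day later).
From 2034-09-29 to 2034-11-26: 1 + 31 + 26 = 58 days (rest of September, October, November).
58 ÷ 7 = 8 full weeks with remainder 2, so 8 more Fridays after the first → 9.

9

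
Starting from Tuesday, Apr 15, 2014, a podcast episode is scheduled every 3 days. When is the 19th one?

Jun 8, 2014

The 19th occurrence is 18 intervals after the first: 18 × 3 = 54 days after Apr 15, 2014.
Apr has 30 days — 15 days to the end of Apr leaves 39.
May has 31 days (8 left).
8 days into Jun → Jun 8, 2014.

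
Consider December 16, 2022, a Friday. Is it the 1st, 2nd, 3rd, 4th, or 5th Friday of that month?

Day 16 falls in week ⌈16/7⌉ of the month.
Days 1–7 hold the 1st Friday, 8–14 the 2nd, 15–21 the 3rd, 22–28 the 4th, 29–31 the 5th.
16 is in the range for the 3rd.

3rd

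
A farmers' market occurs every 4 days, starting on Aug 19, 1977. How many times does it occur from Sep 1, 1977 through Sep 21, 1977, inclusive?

5

Occurrences land 4·i days after Aug 19, 1977 for i = 0, 1, 2, …
Sep 1, 1977 is 13 days after the start; 13 ÷ 4 = 3 remainder 1; since the remainder is 1, round up to i = 4. First occurrence in the window: #5 on Sep 4, 1977 (4×4 = 16 days in).
Sep 21, 1977 is 33 days after the start; 33 ÷ 4 = 8 remainder 1. Last occurrence in the window: #9 on Sep 20, 1977.
Occurrences #5 through #9: 5 in total.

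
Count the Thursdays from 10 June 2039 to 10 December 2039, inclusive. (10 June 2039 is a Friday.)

10 June 2039 is a Friday; the first Thursday on or after it is 16 June 2039 (6 days later).
From 16 June 2039 to 10 December 2039: 14 + 31 + 31 + 30 + 31 + 30 + 10 = 177 days (rest of June, July, August, September, October, November, December).
177 ÷ 7 = 25 full weeks with remainder 2, so 25 more Thursdays after the first → 26.

26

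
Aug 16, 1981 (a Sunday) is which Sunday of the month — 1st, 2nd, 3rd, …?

Day 16 falls in week ⌈16/7⌉ of the month.
Days 1–7 hold the 1st Sunday, 8–14 the 2nd, 15–21 the 3rd, 22–28 the 4th, 29–31 the 5th.
16 is in the range for the 3rd.

3rd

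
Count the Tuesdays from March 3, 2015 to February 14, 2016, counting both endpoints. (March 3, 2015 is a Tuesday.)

50

March 3, 2015 is a Tuesday; the first Tuesday on or after it is March 3, 2015.
From March 3, 2015 to February 14, 2016: 303 + 45 = 348 days (rest of 2015, to February 14, 2016 in 2016).
348 ÷ 7 = 49 full weeks with remainder 5, so 49 more Tuesdays after the first → 50.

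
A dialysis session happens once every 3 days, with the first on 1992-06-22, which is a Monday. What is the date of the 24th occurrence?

The 24th occurrence is 23 intervals after the first: 23 × 3 = 69 days after 1992-06-22.
June has 30 days — 8 days to the end of June leaves 61.
July has 31 days (30 left).
30 days into August → 1992-08-30.

1992-08-30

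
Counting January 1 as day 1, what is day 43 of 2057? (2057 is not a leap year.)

Feb 12, 2057

Jan has 31 days (43 − 31 = 12 remain).
12 into Feb → Feb 12.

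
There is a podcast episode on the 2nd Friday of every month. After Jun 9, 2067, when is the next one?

Jun 10, 2067

Jun 2067 starts on a Wednesday; its first Friday is the 3rd, so the 2nd Friday is the 10th — Jun 10, 2067.
Jun 10, 2067 is after Jun 9, 2067, so that is the next one.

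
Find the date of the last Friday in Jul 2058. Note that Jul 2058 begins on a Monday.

Jul 2058 begins on a Monday, so the first Friday is Jul 5 (4 days later).
Jul 2058 has 31 days. Adding weeks: 5, 12, 19, 26 — the last one ≤ 31 is the 26th.

Jul 26, 2058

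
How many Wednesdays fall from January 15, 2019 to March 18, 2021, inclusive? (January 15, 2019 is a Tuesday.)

114

January 15, 2019 is a Tuesday; the first Wednesday on or after it is January 16, 2019 (1 day later).
From January 16, 2019 to March 18, 2021: 349 + 366 + 77 = 792 days (rest of 2019, 2020, to March 18, 2021 in 2021).
792 ÷ 7 = 113 full weeks with remainder 1, so 113 more Wednesdays after the first → 114.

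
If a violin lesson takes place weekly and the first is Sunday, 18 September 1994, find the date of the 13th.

The 13th occurrence is 12 intervals after the first: 12 × 7 = 84 days after 18 September 1994.
September has 30 days — 12 days to the end of September leaves 72.
October has 31 days (41 left).
November has 30 days (11 left).
11 days into December → 11 December 1994.

11 December 1994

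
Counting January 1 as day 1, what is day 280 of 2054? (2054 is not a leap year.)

January has 31 days (280 − 31 = 249 remain).
February has 28 days (249 − 28 = 221 remain).
March has 31 days (221 − 31 = 190 remain).
April has 30 days (190 − 30 = 160 remain).
May has 31 days (160 − 31 = 129 remain).
June has 30 days (129 − 30 = 99 remain).
July has 31 days (99 − 31 = 68 remain).
August has 31 days (68 − 31 = 37 remain).
September has 30 days (37 − 30 = 7 remain).
7 into October → October 7.

2054-10-07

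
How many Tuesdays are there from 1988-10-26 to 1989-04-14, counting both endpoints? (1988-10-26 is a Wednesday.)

24

1988-10-26 is a Wednesday; the first Tuesday on or after it is 1988-11-01 (6 days later).
From 1988-11-01 to 1989-04-14: 29 + 31 + 31 + 28 + 31 + 14 = 164 days (rest of November, December, January, February, March, April).
164 ÷ 7 = 23 full weeks with remainder 3, so 23 more Tuesdays after the first → 24.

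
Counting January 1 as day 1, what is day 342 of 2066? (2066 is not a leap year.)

December 8, 2066

January has 31 days (342 − 31 = 311 remain).
February has 28 days (311 − 28 = 283 remain).
March has 31 days (283 − 31 = 252 remain).
April has 30 days (252 − 30 = 222 remain).
May has 31 days (222 − 31 = 191 remain).
June has 30 days (191 − 30 = 161 remain).
July has 31 days (161 − 31 = 130 remain).
August has 31 days (130 − 31 = 99 remain).
September has 30 days (99 − 30 = 69 remain).
October has 31 days (69 − 31 = 38 remain).
November has 30 days (38 − 30 = 8 remain).
8 into December → December 8.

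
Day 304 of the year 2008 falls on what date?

January has 31 days (304 − 31 = 273 remain).
February has 29 days (273 − 29 = 244 remain).
March has 31 days (244 − 31 = 213 remain).
April has 30 days (213 − 30 = 183 remain).
May has 31 days (183 − 31 = 152 remain).
June has 30 days (152 − 30 = 122 remain).
July has 31 days (122 − 31 = 91 remain).
August has 31 days (91 − 31 = 60 remain).
September has 30 days (60 − 30 = 30 remain).
30 into October → October 30.

October 30, 2008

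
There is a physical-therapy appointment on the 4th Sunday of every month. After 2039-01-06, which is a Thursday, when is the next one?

January 2039 starts on a Saturday; its first Sunday is the 2nd, so the 4th Sunday is the 23rd — 2039-01-23.
2039-01-23 is after 2039-01-06, so that is the next one.

2039-01-23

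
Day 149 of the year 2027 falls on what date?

May 29, 2027

January has 31 days (149 − 31 = 118 remain).
February has 28 days (118 − 28 = 90 remain).
March has 31 days (90 − 31 = 59 remain).
April has 30 days (59 − 30 = 29 remain).
29 into May → May 29.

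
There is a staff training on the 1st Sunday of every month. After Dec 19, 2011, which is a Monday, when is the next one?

Jan 1, 2012

Dec 2011 starts on a Thursday, so its 1st Sunday is Dec 4, 2011 (3 days in).
That is not after Dec 19, 2011, so look at Jan 2012.
Jan 2012 starts on a Sunday, so its 1st Sunday is Jan 1, 2012.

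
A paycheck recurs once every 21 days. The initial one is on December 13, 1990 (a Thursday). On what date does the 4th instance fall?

The 4th occurrence is 3 intervals after the first: 3 × 21 = 63 days after December 13, 1990.
December has 31 days — 18 days to the end of December leaves 45.
January has 31 days (14 left).
14 days into February → February 14, 1991.

February 14, 1991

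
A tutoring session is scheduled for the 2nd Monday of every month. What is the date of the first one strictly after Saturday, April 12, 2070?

April 14, 2070

April 2070 starts on a Tuesday; its first Monday is the 7th, so the 2nd Monday is the 14th — April 14, 2070.
April 14, 2070 is after April 12, 2070, so that is the next one.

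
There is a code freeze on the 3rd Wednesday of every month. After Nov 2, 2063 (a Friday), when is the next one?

Nov 21, 2063

Nov 2063 starts on a Thursday; its first Wednesday is the 7th, so the 3rd Wednesday is the 21st — Nov 21, 2063.
Nov 21, 2063 is after Nov 2, 2063, so that is the next one.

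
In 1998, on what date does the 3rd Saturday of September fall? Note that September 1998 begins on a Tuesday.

19 September 1998

September 1998 begins on a Tuesday, so the first Saturday is September 5 (4 days later).
The 3rd Saturday is 2 weeks later: 5 + 14 = 19.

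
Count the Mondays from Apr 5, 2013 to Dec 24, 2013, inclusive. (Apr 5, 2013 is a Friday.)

38

Apr 5, 2013 is a Friday; the first Monday on or after it is Apr 8, 2013 (3 days later).
From Apr 8, 2013 to Dec 24, 2013: 22 + 31 + 30 + 31 + 31 + 30 + 31 + 30 + 24 = 260 days (rest of Apr, May, Jun, Jul, Aug, Sep, Oct, Nov, Dec).
260 ÷ 7 = 37 full weeks with remainder 1, so 37 more Mondays after the first → 38.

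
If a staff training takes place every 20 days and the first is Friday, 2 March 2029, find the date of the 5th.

21 May 2029

The 5th occurrence is 4 intervals after the first: 4 × 20 = 80 days after 2 March 2029.
March has 31 days — 29 days to the end of March leaves 51.
April has 30 days (21 left).
21 days into May → 21 May 2029.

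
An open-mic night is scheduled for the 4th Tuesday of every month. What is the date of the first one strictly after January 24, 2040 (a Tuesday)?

January 2040 starts on a Sunday; its first Tuesday is the 3rd, so the 4th Tuesday is the 24th — January 24, 2040.
That is not after January 24, 2040, so look at February 2040.
February 2040 starts on a Wednesday; its first Tuesday is the 7th, so the 4th Tuesday is the 28th — February 28, 2040.

February 28, 2040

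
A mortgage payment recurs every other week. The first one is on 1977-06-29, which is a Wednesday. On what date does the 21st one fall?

1978-04-05

The 21st occurrence is 20 intervals after the first: 20 × 14 = 280 days after 1977-06-29.
June has 30 days — 1 day to the end of June leaves 279.
July has 31 days (248 left).
August has 31 days (217 left).
September has 30 days (187 left).
October has 31 days (156 left).
November has 30 days (126 left).
December has 31 days (95 left).
January has 31 days (64 left).
February has 28 days (36 left).
March has 31 days (5 left).
5 days into April → 1978-04-05.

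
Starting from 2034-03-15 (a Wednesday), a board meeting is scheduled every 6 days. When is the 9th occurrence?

The 9th occurrence is 8 intervals after the first: 8 × 6 = 48 days after 2034-03-15.
March has 31 days — 16 days to the end of March leaves 32.
April has 30 days (2 left).
2 days into May → 2034-05-02.

2034-05-02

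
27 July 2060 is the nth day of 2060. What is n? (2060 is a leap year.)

209

Days in months before July: 31 + 29 + 31 + 30 + 31 + 30 = 182.
Plus 27 days into July → day 209.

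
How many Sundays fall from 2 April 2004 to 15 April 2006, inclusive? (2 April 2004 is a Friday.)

106

2 April 2004 is a Friday; the first Sunday on or after it is 4 April 2004 (2 days later).
From 4 April 2004 to 15 April 2006: 271 + 365 + 105 = 741 days (rest of 2004, 2005, to 15 April 2006 in 2006).
741 ÷ 7 = 105 full weeks with remainder 6, so 105 more Sundays after the first → 106.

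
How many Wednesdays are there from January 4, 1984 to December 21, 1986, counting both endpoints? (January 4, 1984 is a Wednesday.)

January 4, 1984 is a Wednesday; the first Wednesday on or after it is January 4, 1984.
From January 4, 1984 to December 21, 1986: 362 + 365 + 355 = 1082 days (rest of 1984, 1985, to December 21, 1986 in 1986).
1082 ÷ 7 = 154 full weeks with remainder 4, so 154 more Wednesdays after the first → 155.

155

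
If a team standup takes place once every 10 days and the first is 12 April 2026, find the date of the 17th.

19 September 2026

The 17th occurrence is 16 intervals after the first: 16 × 10 = 160 days after 12 April 2026.
April has 30 days — 18 days to the end of April leaves 142.
May has 31 days (111 left).
June has 30 days (81 left).
July has 31 days (50 left).
August has 31 days (19 left).
19 days into September → 19 September 2026.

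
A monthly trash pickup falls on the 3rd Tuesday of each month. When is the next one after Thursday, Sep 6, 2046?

Sep 2046 starts on a Saturday; its first Tuesday is the 4th, so the 3rd Tuesday is the 18th — Sep 18, 2046.
Sep 18, 2046 is after Sep 6, 2046, so that is the next one.

Sep 18, 2046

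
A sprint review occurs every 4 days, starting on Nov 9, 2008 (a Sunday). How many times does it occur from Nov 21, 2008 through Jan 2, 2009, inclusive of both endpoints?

11

Occurrences land 4·i days after Nov 9, 2008 for i = 0, 1, 2, …
Nov 21, 2008 is 12 days after the start; 12 ÷ 4 = 3 remainder 0. First occurrence in the window: #4 on Nov 21, 2008 (3×4 = 12 days in).
Jan 2, 2009 is 54 days after the start; 54 ÷ 4 = 13 remainder 2. Last occurrence in the window: #14 on Dec 31, 2008.
Occurrences #4 through #14: 11 in total.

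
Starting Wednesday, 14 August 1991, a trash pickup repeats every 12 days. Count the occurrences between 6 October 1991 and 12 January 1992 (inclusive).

8

Occurrences land 12·i days after 14 August 1991 for i = 0, 1, 2, …
6 October 1991 is 53 days after the start; 53 ÷ 12 = 4 remainder 5; since the remainder is 5, round up to i = 5. First occurrence in the window: #6 on 13 October 1991 (5×12 = 60 days in).
12 January 1992 is 151 days after the start; 151 ÷ 12 = 12 remainder 7. Last occurrence in the window: #13 on 5 January 1992.
Occurrences #6 through #13: 8 in total.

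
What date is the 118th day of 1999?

April 28, 1999

January has 31 days (118 − 31 = 87 remain).
February has 28 days (87 − 28 = 59 remain).
March has 31 days (59 − 31 = 28 remain).
28 into April → April 28.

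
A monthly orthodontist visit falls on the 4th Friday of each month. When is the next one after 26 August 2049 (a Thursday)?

27 August 2049

August 2049 starts on a Sunday; its first Friday is the 6th, so the 4th Friday is the 27th — 27 August 2049.
27 August 2049 is after 26 August 2049, so that is the next one.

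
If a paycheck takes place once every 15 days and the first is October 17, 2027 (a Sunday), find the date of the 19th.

The 19th occurrence is 18 intervals after the first: 18 × 15 = 270 days after October 17, 2027.
October has 31 days — 14 days to the end of October leaves 256.
November has 30 days (226 left).
December has 31 days (195 left).
January has 31 days (164 left).
February has 29 days (135 left).
March has 31 days (104 left).
April has 30 days (74 left).
May has 31 days (43 left).
June has 30 days (13 left).
13 days into July → July 13, 2028.

July 13, 2028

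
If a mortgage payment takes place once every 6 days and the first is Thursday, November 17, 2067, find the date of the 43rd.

The 43rd occurrence is 42 intervals after the first: 42 × 6 = 252 days after November 17, 2067.
November has 30 days — 13 days to the end of November leaves 239.
December has 31 days (208 left).
January has 31 days (177 left).
February has 29 days (148 left).
March has 31 days (117 left).
April has 30 days (87 left).
May has 31 days (56 left).
June has 30 days (26 left).
26 days into July → July 26, 2068.

July 26, 2068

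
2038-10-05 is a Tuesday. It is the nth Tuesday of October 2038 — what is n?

1st

Day 5 falls in week ⌈5/7⌉ of the month.
Days 1–7 hold the 1st Tuesday, 8–14 the 2nd, 15–21 the 3rd, 22–28 the 4th, 29–31 the 5th.
5 is in the range for the 1st.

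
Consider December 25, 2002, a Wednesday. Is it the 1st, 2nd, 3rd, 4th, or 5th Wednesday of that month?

Day 25 falls in week ⌈25/7⌉ of the month.
Days 1–7 hold the 1st Wednesday, 8–14 the 2nd, 15–21 the 3rd, 22–28 the 4th, 29–31 the 5th.
25 is in the range for the 4th.

4th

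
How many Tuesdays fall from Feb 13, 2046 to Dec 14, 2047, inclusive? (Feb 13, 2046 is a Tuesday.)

Feb 13, 2046 is a Tuesday; the first Tuesday on or after it is Feb 13, 2046.
From Feb 13, 2046 to Dec 14, 2047: 321 + 348 = 669 days (rest of 2046, to Dec 14, 2047 in 2047).
669 ÷ 7 = 95 full weeks with remainder 4, so 95 more Tuesdays after the first → 96.

96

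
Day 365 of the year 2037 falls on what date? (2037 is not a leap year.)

2037-12-31

January has 31 days (365 − 31 = 334 remain).
February has 28 days (334 − 28 = 306 remain).
March has 31 days (306 − 31 = 275 remain).
April has 30 days (275 − 30 = 245 remain).
May has 31 days (245 − 31 = 214 remain).
June has 30 days (214 − 30 = 184 remain).
July has 31 days (184 − 31 = 153 remain).
August has 31 days (153 − 31 = 122 remain).
September has 30 days (122 − 30 = 92 remain).
October has 31 days (92 − 31 = 61 remain).
November has 30 days (61 − 30 = 31 remain).
31 into December → December 31.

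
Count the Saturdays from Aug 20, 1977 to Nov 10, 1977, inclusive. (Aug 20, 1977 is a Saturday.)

12

Aug 20, 1977 is a Saturday; the first Saturday on or after it is Aug 20, 1977.
From Aug 20, 1977 to Nov 10, 1977: 11 + 30 + 31 + 10 = 82 days (rest of Aug, Sep, Oct, Nov).
82 ÷ 7 = 11 full weeks with remainder 5, so 11 more Saturdays after the first → 12.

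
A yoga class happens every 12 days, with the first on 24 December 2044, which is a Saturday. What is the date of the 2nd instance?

The 2nd occurrence is 1 interval after the first: 1 × 12 = 12 days after 24 December 2044.
December has 31 days — 7 days to the end of December leaves 5.
5 days into January → 5 January 2045.

5 January 2045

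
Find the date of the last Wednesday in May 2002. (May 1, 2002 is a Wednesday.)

May 2002 begins on a Wednesday, so the first Wednesday is May 1.
May 2002 has 31 days. Adding weeks: 1, 8, 15, 22, 29 — the last one ≤ 31 is the 29th.

May 29, 2002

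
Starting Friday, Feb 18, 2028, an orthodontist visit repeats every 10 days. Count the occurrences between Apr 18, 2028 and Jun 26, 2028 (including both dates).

7

Occurrences land 10·i days after Feb 18, 2028 for i = 0, 1, 2, …
Apr 18, 2028 is 60 days after the start; 60 ÷ 10 = 6 remainder 0. First occurrence in the window: #7 on Apr 18, 2028 (6×10 = 60 days in).
Jun 26, 2028 is 129 days after the start; 129 ÷ 10 = 12 remainder 9. Last occurrence in the window: #13 on Jun 17, 2028.
Occurrences #7 through #13: 7 in total.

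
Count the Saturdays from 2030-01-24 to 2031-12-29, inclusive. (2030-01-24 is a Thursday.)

2030-01-24 is a Thursday; the first Saturday on or after it is 2030-01-26 (2 days later).
From 2030-01-26 to 2031-12-29: 339 + 363 = 702 days (rest of 2030, to 2031-12-29 in 2031).
702 ÷ 7 = 100 full weeks with remainder 2, so 100 more Saturdays after the first → 101.

101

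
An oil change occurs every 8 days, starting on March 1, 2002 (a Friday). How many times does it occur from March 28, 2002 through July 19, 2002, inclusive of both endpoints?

14

Occurrences land 8·i days after March 1, 2002 for i = 0, 1, 2, …
March 28, 2002 is 27 days after the start; 27 ÷ 8 = 3 remainder 3; since the remainder is 3, round up to i = 4. First occurrence in the window: #5 on April 2, 2002 (4×8 = 32 days in).
July 19, 2002 is 140 days after the start; 140 ÷ 8 = 17 remainder 4. Last occurrence in the window: #18 on July 15, 2002.
Occurrences #5 through #18: 14 in total.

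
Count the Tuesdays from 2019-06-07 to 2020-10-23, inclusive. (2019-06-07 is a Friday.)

72

2019-06-07 is a Friday; the first Tuesday on or after it is 2019-06-11 (4 days later).
From 2019-06-11 to 2020-10-23: 203 + 297 = 500 days (rest of 2019, to 2020-10-23 in 2020).
500 ÷ 7 = 71 full weeks with remainder 3, so 71 more Tuesdays after the first → 72.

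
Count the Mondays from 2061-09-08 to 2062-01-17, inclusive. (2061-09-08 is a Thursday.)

19

2061-09-08 is a Thursday; the first Monday on or after it is 2061-09-12 (4 days later).
From 2061-09-12 to 2062-01-17: 18 + 31 + 30 + 31 + 17 = 127 days (rest of September, October, November, December, January).
127 ÷ 7 = 18 full weeks with remainder 1, so 18 more Mondays after the first → 19.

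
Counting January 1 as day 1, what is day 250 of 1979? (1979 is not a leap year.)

1979-09-07

January has 31 days (250 − 31 = 219 remain).
February has 28 days (219 − 28 = 191 remain).
March has 31 days (191 − 31 = 160 remain).
April has 30 days (160 − 30 = 130 remain).
May has 31 days (130 − 31 = 99 remain).
June has 30 days (99 − 30 = 69 remain).
July has 31 days (69 − 31 = 38 remain).
August has 31 days (38 − 31 = 7 remain).
7 into September → September 7.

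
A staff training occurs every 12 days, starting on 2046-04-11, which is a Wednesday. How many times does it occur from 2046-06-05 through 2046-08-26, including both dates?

Occurrences land 12·i days after 2046-04-11 for i = 0, 1, 2, …
2046-06-05 is 55 days after the start; 55 ÷ 12 = 4 remainder 7; since the remainder is 7, round up to i = 5. First occurrence in the window: #6 on 2046-06-10 (5×12 = 60 days in).
2046-08-26 is 137 days after the start; 137 ÷ 12 = 11 remainder 5. Last occurrence in the window: #12 on 2046-08-21.
Occurrences #6 through #12: 7 in total.

7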